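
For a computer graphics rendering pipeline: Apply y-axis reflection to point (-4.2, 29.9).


Reflection over y-axis: (x,y) -> (-x,y)
(-4.2, 29.9) -> (4.2, 29.9)

(4.2, 29.9)


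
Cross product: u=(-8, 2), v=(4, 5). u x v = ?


u x v = u_x*v_y - u_y*v_x = (-8)*5 - 2*4
= (-40) - 8 = -48

-48


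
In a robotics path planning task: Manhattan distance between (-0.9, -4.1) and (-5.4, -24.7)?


|(-0.9)-(-5.4)| + |(-4.1)-(-24.7)| = 4.5 + 20.6 = 25.1

25.1


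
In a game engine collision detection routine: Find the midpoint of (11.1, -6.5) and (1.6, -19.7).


M = ((11.1+1.6)/2, ((-6.5)+(-19.7))/2)
= (6.35, -13.1)

(6.35, -13.1)


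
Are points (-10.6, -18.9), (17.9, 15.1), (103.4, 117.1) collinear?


Cross product: (17.9-(-10.6))*(117.1-(-18.9)) - (15.1-(-18.9))*(103.4-(-10.6))
= 0

Yes, collinear


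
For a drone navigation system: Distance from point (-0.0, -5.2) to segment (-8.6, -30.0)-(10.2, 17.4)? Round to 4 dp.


Project P onto AB: t = 0.5143 (clamped to [0,1])
Closest point on segment: (1.0682, -5.6237)
Distance: 1.1492

1.1492


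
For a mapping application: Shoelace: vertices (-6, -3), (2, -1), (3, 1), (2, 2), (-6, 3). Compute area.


Shoelace sum: ((-6)*(-1) - 2*(-3)) + (2*1 - 3*(-1)) + (3*2 - 2*1) + (2*3 - (-6)*2) + ((-6)*(-3) - (-6)*3)
= 75
Area = |75|/2 = 37.5

37.5


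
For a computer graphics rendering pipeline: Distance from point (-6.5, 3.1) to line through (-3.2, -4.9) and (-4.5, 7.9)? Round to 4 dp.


|cross product| = 31.84
|line direction| = sqrt(165.53) = 12.8658
Distance = 31.84/sqrt(165.53) = 2.4748

2.4748


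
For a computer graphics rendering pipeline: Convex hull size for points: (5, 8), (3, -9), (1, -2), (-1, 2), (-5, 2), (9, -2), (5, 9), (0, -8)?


Convex hull vertices (CCW): (-5, 2), (0, -8), (3, -9), (9, -2), (5, 9)
Count = 5

5


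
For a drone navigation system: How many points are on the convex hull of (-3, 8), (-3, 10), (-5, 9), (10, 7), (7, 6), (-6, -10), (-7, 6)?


Convex hull vertices (CCW): (-7, 6), (-6, -10), (10, 7), (-3, 10), (-5, 9)
Count = 5

5


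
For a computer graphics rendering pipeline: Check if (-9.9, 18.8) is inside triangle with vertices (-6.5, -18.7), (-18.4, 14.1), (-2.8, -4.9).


Cross products: AB x AP = -334.73, BC x BP = 234.82, CA x CP = -185.67
All same sign? no

No, outside


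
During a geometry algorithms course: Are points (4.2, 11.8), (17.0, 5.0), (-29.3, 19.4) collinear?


Cross product: (17-4.2)*(19.4-11.8) - (5-11.8)*((-29.3)-4.2)
= -130.52

No, not collinear


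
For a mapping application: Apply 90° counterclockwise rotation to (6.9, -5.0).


90° CCW: (x,y) -> (-y, x)
(6.9,-5) -> (5, 6.9)

(5, 6.9)


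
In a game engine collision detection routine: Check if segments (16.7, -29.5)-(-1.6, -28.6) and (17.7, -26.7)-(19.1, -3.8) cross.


Cross products: d1=18.98, d2=439.31, d3=-52.14, d4=-472.47
d1*d2 < 0 and d3*d4 < 0? no

No, they don't intersect


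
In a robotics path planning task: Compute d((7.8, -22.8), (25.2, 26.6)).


dx=17.4, dy=49.4
d^2 = 17.4^2 + 49.4^2 = 2743.12
d = sqrt(2743.12) = 52.3748

52.3748


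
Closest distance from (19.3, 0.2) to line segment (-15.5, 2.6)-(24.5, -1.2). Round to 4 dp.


Project P onto AB: t = 0.8679 (clamped to [0,1])
Closest point on segment: (19.2147, -0.6979)
Distance: 0.9019

0.9019


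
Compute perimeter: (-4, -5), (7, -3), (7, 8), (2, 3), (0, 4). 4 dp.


Sides: (-4, -5)->(7, -3): sqrt(125) = 11.18034, (7, -3)->(7, 8): sqrt(121) = 11, (7, 8)->(2, 3): sqrt(50) = 7.071068, (2, 3)->(0, 4): sqrt(5) = 2.236068, (0, 4)->(-4, -5): sqrt(97) = 9.848858
Sum = 41.336334
Perimeter = 41.3363

41.3363


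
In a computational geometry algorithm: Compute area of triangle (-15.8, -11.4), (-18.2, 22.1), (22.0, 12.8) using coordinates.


Area = |x_A(y_B-y_C) + x_B(y_C-y_A) + x_C(y_A-y_B)|/2
= |(-146.94) + (-440.44) + (-737)|/2
= 1324.38/2 = 662.19

662.19


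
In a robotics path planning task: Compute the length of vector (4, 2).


|u| = sqrt(4^2 + 2^2) = sqrt(20) = 4.4721

4.4721


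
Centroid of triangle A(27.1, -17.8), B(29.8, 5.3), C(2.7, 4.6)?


Centroid = ((x_A+x_B+x_C)/3, (y_A+y_B+y_C)/3)
= ((27.1+29.8+2.7)/3, ((-17.8)+5.3+4.6)/3)
= (19.8667, -2.6333)

(19.8667, -2.6333)


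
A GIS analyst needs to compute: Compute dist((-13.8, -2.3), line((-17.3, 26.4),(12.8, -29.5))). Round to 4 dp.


|cross product| = 668.22
|line direction| = sqrt(4030.82) = 63.4887
Distance = 668.22/sqrt(4030.82) = 10.525

10.525


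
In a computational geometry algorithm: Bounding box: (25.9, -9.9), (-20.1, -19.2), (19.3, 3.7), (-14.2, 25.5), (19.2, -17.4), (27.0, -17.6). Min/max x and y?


x range: [-20.1, 27]
y range: [-19.2, 25.5]
Bounding box: (-20.1,-19.2) to (27,25.5)

(-20.1,-19.2) to (27,25.5)


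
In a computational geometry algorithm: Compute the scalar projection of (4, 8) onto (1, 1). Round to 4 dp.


u.v = 12, |v| = sqrt(2) = 1.4142
Scalar projection = u.v / |v| = 12 / sqrt(2) = 8.4853

8.4853


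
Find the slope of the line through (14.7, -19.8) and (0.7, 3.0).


slope = (y2-y1)/(x2-x1) = (3-(-19.8))/(0.7-14.7) = 22.8/(-14) = -1.6286

-1.6286


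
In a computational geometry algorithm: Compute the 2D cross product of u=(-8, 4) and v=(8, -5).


u x v = u_x*v_y - u_y*v_x = (-8)*(-5) - 4*8
= 40 - 32 = 8

8


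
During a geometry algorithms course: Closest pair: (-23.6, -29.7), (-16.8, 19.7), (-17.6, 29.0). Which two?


d(P0,P1) = 49.8658, d(P0,P2) = 59.0058, d(P1,P2) = 9.3343
Closest: P1 and P2

Closest pair: (-16.8, 19.7) and (-17.6, 29.0), distance = 9.3343


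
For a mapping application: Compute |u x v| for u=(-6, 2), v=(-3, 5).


|u x v| = |(-6)*5 - 2*(-3)|
= |(-30) - (-6)| = 24

24


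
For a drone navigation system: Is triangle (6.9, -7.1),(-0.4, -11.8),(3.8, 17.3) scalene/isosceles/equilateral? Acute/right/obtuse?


Side lengths squared: AB^2=75.38, BC^2=864.45, CA^2=604.97
Sorted: [75.38, 604.97, 864.45]
By sides: Scalene, By angles: Obtuse

Scalene, Obtuse


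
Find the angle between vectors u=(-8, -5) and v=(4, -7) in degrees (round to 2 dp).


u.v = 3, |u| = sqrt(89) = 9.434, |v| = sqrt(65) = 8.0623
cos(theta) = u.v/(|u||v|) = 3/sqrt(5785) = 0.039443
theta = acos(0.039443) = 87.74 degrees

87.74 degrees


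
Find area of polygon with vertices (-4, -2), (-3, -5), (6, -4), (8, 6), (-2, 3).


Shoelace sum: ((-4)*(-5) - (-3)*(-2)) + ((-3)*(-4) - 6*(-5)) + (6*6 - 8*(-4)) + (8*3 - (-2)*6) + ((-2)*(-2) - (-4)*3)
= 176
Area = |176|/2 = 88

88


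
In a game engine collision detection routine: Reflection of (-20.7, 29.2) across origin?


Reflection over origin: (x,y) -> (-x,-y)
(-20.7, 29.2) -> (20.7, -29.2)

(20.7, -29.2)


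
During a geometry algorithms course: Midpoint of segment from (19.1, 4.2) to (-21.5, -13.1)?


M = ((19.1+(-21.5))/2, (4.2+(-13.1))/2)
= (-1.2, -4.45)

(-1.2, -4.45)


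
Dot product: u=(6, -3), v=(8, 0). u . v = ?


u . v = u_x*v_x + u_y*v_y = 6*8 + (-3)*0
= 48 + 0 = 48

48


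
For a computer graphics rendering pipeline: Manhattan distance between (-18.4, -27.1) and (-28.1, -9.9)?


|(-18.4)-(-28.1)| + |(-27.1)-(-9.9)| = 9.7 + 17.2 = 26.9

26.9


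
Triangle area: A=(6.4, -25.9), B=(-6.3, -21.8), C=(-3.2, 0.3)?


Area = |x_A(y_B-y_C) + x_B(y_C-y_A) + x_C(y_A-y_B)|/2
= |(-141.44) + (-165.06) + 13.12|/2
= 293.38/2 = 146.69

146.69


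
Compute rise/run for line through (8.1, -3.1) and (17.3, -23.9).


slope = (y2-y1)/(x2-x1) = ((-23.9)-(-3.1))/(17.3-8.1) = (-20.8)/9.2 = -2.2609

-2.2609


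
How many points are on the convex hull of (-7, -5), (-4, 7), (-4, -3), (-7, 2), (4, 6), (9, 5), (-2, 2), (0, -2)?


Convex hull vertices (CCW): (-7, -5), (0, -2), (9, 5), (4, 6), (-4, 7), (-7, 2)
Count = 6

6


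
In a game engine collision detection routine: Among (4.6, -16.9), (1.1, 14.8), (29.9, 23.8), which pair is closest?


d(P0,P1) = 31.8926, d(P0,P2) = 47.9226, d(P1,P2) = 30.1735
Closest: P1 and P2

Closest pair: (1.1, 14.8) and (29.9, 23.8), distance = 30.1735


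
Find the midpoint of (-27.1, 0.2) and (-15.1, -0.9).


M = (((-27.1)+(-15.1))/2, (0.2+(-0.9))/2)
= (-21.1, -0.35)

(-21.1, -0.35)


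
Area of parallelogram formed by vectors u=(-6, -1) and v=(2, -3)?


|u x v| = |(-6)*(-3) - (-1)*2|
= |18 - (-2)| = 20

20


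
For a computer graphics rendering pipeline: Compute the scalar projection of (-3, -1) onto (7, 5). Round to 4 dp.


u.v = -26, |v| = sqrt(74) = 8.6023
Scalar projection = u.v / |v| = -26 / sqrt(74) = -3.0224

-3.0224


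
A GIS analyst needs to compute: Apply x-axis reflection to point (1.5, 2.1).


Reflection over x-axis: (x,y) -> (x,-y)
(1.5, 2.1) -> (1.5, -2.1)

(1.5, -2.1)


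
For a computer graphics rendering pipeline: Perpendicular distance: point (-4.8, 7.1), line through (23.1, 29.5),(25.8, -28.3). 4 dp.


|cross product| = 1673.1
|line direction| = sqrt(3348.13) = 57.863
Distance = 1673.1/sqrt(3348.13) = 28.9148

28.9148


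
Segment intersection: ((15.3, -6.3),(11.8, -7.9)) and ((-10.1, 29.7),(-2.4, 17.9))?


Cross products: d1=22.52, d2=-31.1, d3=-166.64, d4=-113.02
d1*d2 < 0 and d3*d4 < 0? no

No, they don't intersect


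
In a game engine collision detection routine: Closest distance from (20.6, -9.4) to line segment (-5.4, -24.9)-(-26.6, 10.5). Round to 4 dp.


Project P onto AB: t = 0 (clamped to [0,1])
Closest point on segment: (-5.4, -24.9)
Distance: 30.2696

30.2696


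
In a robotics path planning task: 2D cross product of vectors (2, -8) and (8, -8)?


u x v = u_x*v_y - u_y*v_x = 2*(-8) - (-8)*8
= (-16) - (-64) = 48

48


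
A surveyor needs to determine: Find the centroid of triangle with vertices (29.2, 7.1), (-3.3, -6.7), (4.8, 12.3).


Centroid = ((x_A+x_B+x_C)/3, (y_A+y_B+y_C)/3)
= ((29.2+(-3.3)+4.8)/3, (7.1+(-6.7)+12.3)/3)
= (10.2333, 4.2333)

(10.2333, 4.2333)


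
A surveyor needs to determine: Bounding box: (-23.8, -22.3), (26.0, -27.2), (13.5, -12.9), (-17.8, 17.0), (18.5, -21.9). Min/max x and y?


x range: [-23.8, 26]
y range: [-27.2, 17]
Bounding box: (-23.8,-27.2) to (26,17)

(-23.8,-27.2) to (26,17)


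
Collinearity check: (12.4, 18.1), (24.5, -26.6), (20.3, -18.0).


Cross product: (24.5-12.4)*((-18)-18.1) - ((-26.6)-18.1)*(20.3-12.4)
= -83.68

No, not collinear


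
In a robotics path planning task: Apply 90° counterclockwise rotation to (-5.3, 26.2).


90° CCW: (x,y) -> (-y, x)
(-5.3,26.2) -> (-26.2, -5.3)

(-26.2, -5.3)


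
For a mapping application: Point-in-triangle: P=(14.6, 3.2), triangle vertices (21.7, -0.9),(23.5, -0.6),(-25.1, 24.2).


Cross products: AB x AP = 9.51, BC x BP = 36.04, CA x CP = 13.67
All same sign? yes

Yes, inside


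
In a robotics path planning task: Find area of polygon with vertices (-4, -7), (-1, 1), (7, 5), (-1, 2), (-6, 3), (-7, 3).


Shoelace sum: ((-4)*1 - (-1)*(-7)) + ((-1)*5 - 7*1) + (7*2 - (-1)*5) + ((-1)*3 - (-6)*2) + ((-6)*3 - (-7)*3) + ((-7)*(-7) - (-4)*3)
= 69
Area = |69|/2 = 34.5

34.5


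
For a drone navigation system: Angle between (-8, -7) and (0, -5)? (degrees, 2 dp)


u.v = 35, |u| = sqrt(113) = 10.6301, |v| = sqrt(25) = 5
cos(theta) = u.v/(|u||v|) = 35/sqrt(2825) = 0.658505
theta = acos(0.658505) = 48.81 degrees

48.81 degrees


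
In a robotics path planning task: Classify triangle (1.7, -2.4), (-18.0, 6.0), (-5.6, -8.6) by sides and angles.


Side lengths squared: AB^2=458.65, BC^2=366.92, CA^2=91.73
Sorted: [91.73, 366.92, 458.65]
By sides: Scalene, By angles: Right

Scalene, Right


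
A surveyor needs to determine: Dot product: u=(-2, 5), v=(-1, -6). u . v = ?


u . v = u_x*v_x + u_y*v_y = (-2)*(-1) + 5*(-6)
= 2 + (-30) = -28

-28


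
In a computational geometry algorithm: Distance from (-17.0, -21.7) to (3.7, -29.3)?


dx=20.7, dy=-7.6
d^2 = 20.7^2 + (-7.6)^2 = 486.25
d = sqrt(486.25) = 22.0511

22.0511


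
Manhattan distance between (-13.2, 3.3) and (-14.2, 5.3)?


|(-13.2)-(-14.2)| + |3.3-5.3| = 1 + 2 = 3

3


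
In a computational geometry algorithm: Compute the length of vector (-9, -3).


|u| = sqrt((-9)^2 + (-3)^2) = sqrt(90) = 9.4868

9.4868


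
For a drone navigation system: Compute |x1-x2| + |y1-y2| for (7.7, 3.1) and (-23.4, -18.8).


|7.7-(-23.4)| + |3.1-(-18.8)| = 31.1 + 21.9 = 53

53


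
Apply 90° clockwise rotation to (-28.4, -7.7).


90° CW: (x,y) -> (y, -x)
(-28.4,-7.7) -> (-7.7, 28.4)

(-7.7, 28.4)


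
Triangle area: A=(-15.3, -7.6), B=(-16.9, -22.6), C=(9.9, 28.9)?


Area = |x_A(y_B-y_C) + x_B(y_C-y_A) + x_C(y_A-y_B)|/2
= |787.95 + (-616.85) + 148.5|/2
= 319.6/2 = 159.8

159.8


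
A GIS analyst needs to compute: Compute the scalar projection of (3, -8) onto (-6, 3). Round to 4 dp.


u.v = -42, |v| = sqrt(45) = 6.7082
Scalar projection = u.v / |v| = -42 / sqrt(45) = -6.261

-6.261


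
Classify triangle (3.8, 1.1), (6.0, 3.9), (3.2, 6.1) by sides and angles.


Side lengths squared: AB^2=12.68, BC^2=12.68, CA^2=25.36
Sorted: [12.68, 12.68, 25.36]
By sides: Isosceles, By angles: Right

Isosceles, Right


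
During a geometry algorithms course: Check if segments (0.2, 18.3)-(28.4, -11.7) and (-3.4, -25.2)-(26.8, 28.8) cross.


Cross products: d1=1119.3, d2=-1309.5, d3=-1334.7, d4=1094.1
d1*d2 < 0 and d3*d4 < 0? yes

Yes, they intersect


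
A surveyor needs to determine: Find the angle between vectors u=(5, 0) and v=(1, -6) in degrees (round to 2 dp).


u.v = 5, |u| = sqrt(25) = 5, |v| = sqrt(37) = 6.0828
cos(theta) = u.v/(|u||v|) = 5/sqrt(925) = 0.164399
theta = acos(0.164399) = 80.54 degrees

80.54 degrees


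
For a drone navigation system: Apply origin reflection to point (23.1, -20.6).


Reflection over origin: (x,y) -> (-x,-y)
(23.1, -20.6) -> (-23.1, 20.6)

(-23.1, 20.6)


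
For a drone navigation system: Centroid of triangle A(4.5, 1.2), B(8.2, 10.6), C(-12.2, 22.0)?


Centroid = ((x_A+x_B+x_C)/3, (y_A+y_B+y_C)/3)
= ((4.5+8.2+(-12.2))/3, (1.2+10.6+22)/3)
= (0.1667, 11.2667)

(0.1667, 11.2667)


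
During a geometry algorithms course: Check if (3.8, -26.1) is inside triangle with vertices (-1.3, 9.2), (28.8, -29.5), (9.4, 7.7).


Cross products: AB x AP = -865.16, BC x BP = 864.04, CA x CP = 370.06
All same sign? no

No, outside


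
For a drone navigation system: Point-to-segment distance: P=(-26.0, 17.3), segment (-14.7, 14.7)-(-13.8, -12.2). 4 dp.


Project P onto AB: t = 0 (clamped to [0,1])
Closest point on segment: (-14.7, 14.7)
Distance: 11.5953

11.5953


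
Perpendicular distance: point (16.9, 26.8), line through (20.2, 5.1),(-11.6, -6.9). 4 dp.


|cross product| = 729.66
|line direction| = sqrt(1155.24) = 33.9888
Distance = 729.66/sqrt(1155.24) = 21.4676

21.4676


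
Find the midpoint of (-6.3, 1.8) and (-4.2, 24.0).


M = (((-6.3)+(-4.2))/2, (1.8+24)/2)
= (-5.25, 12.9)

(-5.25, 12.9)


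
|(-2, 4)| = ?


|u| = sqrt((-2)^2 + 4^2) = sqrt(20) = 4.4721

4.4721


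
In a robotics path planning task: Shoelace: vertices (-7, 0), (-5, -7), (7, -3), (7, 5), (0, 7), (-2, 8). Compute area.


Shoelace sum: ((-7)*(-7) - (-5)*0) + ((-5)*(-3) - 7*(-7)) + (7*5 - 7*(-3)) + (7*7 - 0*5) + (0*8 - (-2)*7) + ((-2)*0 - (-7)*8)
= 288
Area = |288|/2 = 144

144


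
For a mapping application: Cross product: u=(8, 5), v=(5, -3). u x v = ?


u x v = u_x*v_y - u_y*v_x = 8*(-3) - 5*5
= (-24) - 25 = -49

-49


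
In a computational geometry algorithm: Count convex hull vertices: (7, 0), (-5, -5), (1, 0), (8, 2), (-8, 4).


Convex hull vertices (CCW): (-8, 4), (-5, -5), (7, 0), (8, 2)
Count = 4

4


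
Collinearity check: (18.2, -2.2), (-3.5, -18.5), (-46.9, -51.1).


Cross product: ((-3.5)-18.2)*((-51.1)-(-2.2)) - ((-18.5)-(-2.2))*((-46.9)-18.2)
= 0

Yes, collinear


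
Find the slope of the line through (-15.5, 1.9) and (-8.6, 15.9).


slope = (y2-y1)/(x2-x1) = (15.9-1.9)/((-8.6)-(-15.5)) = 14/6.9 = 2.029

2.029


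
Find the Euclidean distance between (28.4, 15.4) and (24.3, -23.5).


dx=-4.1, dy=-38.9
d^2 = (-4.1)^2 + (-38.9)^2 = 1530.02
d = sqrt(1530.02) = 39.1155

39.1155


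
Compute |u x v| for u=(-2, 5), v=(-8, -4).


|u x v| = |(-2)*(-4) - 5*(-8)|
= |8 - (-40)| = 48

48


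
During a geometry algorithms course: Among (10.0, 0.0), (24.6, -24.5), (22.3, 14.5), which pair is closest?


d(P0,P1) = 28.5203, d(P0,P2) = 19.0142, d(P1,P2) = 39.0678
Closest: P0 and P2

Closest pair: (10.0, 0.0) and (22.3, 14.5), distance = 19.0142


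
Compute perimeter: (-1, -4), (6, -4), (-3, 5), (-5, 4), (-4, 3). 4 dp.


Sides: (-1, -4)->(6, -4): sqrt(49) = 7, (6, -4)->(-3, 5): sqrt(162) = 12.727922, (-3, 5)->(-5, 4): sqrt(5) = 2.236068, (-5, 4)->(-4, 3): sqrt(2) = 1.414214, (-4, 3)->(-1, -4): sqrt(58) = 7.615773
Sum = 30.993977
Perimeter = 30.994

30.994


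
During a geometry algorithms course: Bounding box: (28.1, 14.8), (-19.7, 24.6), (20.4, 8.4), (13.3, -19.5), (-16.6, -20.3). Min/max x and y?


x range: [-19.7, 28.1]
y range: [-20.3, 24.6]
Bounding box: (-19.7,-20.3) to (28.1,24.6)

(-19.7,-20.3) to (28.1,24.6)


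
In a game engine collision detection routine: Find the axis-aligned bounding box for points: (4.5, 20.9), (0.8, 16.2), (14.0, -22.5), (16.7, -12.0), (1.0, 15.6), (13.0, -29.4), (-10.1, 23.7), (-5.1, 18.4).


x range: [-10.1, 16.7]
y range: [-29.4, 23.7]
Bounding box: (-10.1,-29.4) to (16.7,23.7)

(-10.1,-29.4) to (16.7,23.7)


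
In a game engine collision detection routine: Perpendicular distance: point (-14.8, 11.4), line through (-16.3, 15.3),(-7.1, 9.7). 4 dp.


|cross product| = 27.48
|line direction| = sqrt(116) = 10.7703
Distance = 27.48/sqrt(116) = 2.5515

2.5515


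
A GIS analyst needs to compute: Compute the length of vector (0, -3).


|u| = sqrt(0^2 + (-3)^2) = sqrt(9) = 3

3


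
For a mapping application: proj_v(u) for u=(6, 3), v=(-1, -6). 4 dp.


u.v = -24, |v| = sqrt(37) = 6.0828
Scalar projection = u.v / |v| = -24 / sqrt(37) = -3.9456

-3.9456


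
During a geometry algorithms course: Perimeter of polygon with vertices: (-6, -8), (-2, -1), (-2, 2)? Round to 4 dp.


Sides: (-6, -8)->(-2, -1): sqrt(65) = 8.062258, (-2, -1)->(-2, 2): sqrt(9) = 3, (-2, 2)->(-6, -8): sqrt(116) = 10.77033
Sum = 21.832588
Perimeter = 21.8326

21.8326


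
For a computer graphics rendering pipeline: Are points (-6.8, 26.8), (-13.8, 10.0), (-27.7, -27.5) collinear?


Cross product: ((-13.8)-(-6.8))*((-27.5)-26.8) - (10-26.8)*((-27.7)-(-6.8))
= 28.98

No, not collinear


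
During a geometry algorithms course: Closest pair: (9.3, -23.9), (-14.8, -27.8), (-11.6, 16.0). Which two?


d(P0,P1) = 24.4135, d(P0,P2) = 45.0424, d(P1,P2) = 43.9167
Closest: P0 and P1

Closest pair: (9.3, -23.9) and (-14.8, -27.8), distance = 24.4135


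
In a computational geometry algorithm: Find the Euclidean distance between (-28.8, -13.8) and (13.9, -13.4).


dx=42.7, dy=0.4
d^2 = 42.7^2 + 0.4^2 = 1823.45
d = sqrt(1823.45) = 42.7019

42.7019


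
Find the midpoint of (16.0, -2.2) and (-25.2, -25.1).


M = ((16+(-25.2))/2, ((-2.2)+(-25.1))/2)
= (-4.6, -13.65)

(-4.6, -13.65)


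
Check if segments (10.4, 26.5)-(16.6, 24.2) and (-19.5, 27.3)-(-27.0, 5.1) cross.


Cross products: d1=669.78, d2=824.67, d3=-63.81, d4=-218.7
d1*d2 < 0 and d3*d4 < 0? no

No, they don't intersect


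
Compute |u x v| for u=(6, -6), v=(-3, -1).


|u x v| = |6*(-1) - (-6)*(-3)|
= |(-6) - 18| = 24

24


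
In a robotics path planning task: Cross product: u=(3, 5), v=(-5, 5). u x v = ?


u x v = u_x*v_y - u_y*v_x = 3*5 - 5*(-5)
= 15 - (-25) = 40

40


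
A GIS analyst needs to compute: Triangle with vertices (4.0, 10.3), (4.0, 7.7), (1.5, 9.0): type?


Side lengths squared: AB^2=6.76, BC^2=7.94, CA^2=7.94
Sorted: [6.76, 7.94, 7.94]
By sides: Isosceles, By angles: Acute

Isosceles, Acute


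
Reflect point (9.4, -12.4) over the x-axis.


Reflection over x-axis: (x,y) -> (x,-y)
(9.4, -12.4) -> (9.4, 12.4)

(9.4, 12.4)


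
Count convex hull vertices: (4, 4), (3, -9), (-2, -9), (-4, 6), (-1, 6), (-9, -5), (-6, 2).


Convex hull vertices (CCW): (-9, -5), (-2, -9), (3, -9), (4, 4), (-1, 6), (-4, 6), (-6, 2)
Count = 7

7


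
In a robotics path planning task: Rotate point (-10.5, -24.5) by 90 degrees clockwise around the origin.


90° CW: (x,y) -> (y, -x)
(-10.5,-24.5) -> (-24.5, 10.5)

(-24.5, 10.5)


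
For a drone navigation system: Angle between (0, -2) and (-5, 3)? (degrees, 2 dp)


u.v = -6, |u| = sqrt(4) = 2, |v| = sqrt(34) = 5.831
cos(theta) = u.v/(|u||v|) = -6/sqrt(136) = -0.514496
theta = acos(-0.514496) = 120.96 degrees

120.96 degrees


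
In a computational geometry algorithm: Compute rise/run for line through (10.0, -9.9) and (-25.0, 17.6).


slope = (y2-y1)/(x2-x1) = (17.6-(-9.9))/((-25)-10) = 27.5/(-35) = -0.7857

-0.7857


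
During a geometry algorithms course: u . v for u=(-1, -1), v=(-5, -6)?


u . v = u_x*v_x + u_y*v_y = (-1)*(-5) + (-1)*(-6)
= 5 + 6 = 11

11


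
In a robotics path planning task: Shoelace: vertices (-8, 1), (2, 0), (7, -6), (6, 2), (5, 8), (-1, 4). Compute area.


Shoelace sum: ((-8)*0 - 2*1) + (2*(-6) - 7*0) + (7*2 - 6*(-6)) + (6*8 - 5*2) + (5*4 - (-1)*8) + ((-1)*1 - (-8)*4)
= 133
Area = |133|/2 = 66.5

66.5


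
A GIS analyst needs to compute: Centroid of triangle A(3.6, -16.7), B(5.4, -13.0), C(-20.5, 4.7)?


Centroid = ((x_A+x_B+x_C)/3, (y_A+y_B+y_C)/3)
= ((3.6+5.4+(-20.5))/3, ((-16.7)+(-13)+4.7)/3)
= (-3.8333, -8.3333)

(-3.8333, -8.3333)


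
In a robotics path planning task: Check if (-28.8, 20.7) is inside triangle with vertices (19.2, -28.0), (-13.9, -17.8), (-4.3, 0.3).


Cross products: AB x AP = -1122.37, BC x BP = 639.29, CA x CP = -213.95
All same sign? no

No, outside


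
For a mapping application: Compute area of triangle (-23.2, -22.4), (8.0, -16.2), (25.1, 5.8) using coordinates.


Area = |x_A(y_B-y_C) + x_B(y_C-y_A) + x_C(y_A-y_B)|/2
= |510.4 + 225.6 + (-155.62)|/2
= 580.38/2 = 290.19

290.19


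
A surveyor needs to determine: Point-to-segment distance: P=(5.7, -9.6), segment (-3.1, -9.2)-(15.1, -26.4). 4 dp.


Project P onto AB: t = 0.2664 (clamped to [0,1])
Closest point on segment: (1.7481, -13.7817)
Distance: 5.7536

5.7536


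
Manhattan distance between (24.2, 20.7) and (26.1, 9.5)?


|24.2-26.1| + |20.7-9.5| = 1.9 + 11.2 = 13.1

13.1


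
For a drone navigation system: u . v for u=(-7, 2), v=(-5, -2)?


u . v = u_x*v_x + u_y*v_y = (-7)*(-5) + 2*(-2)
= 35 + (-4) = 31

31


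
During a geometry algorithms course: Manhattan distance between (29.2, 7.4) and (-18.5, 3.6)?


|29.2-(-18.5)| + |7.4-3.6| = 47.7 + 3.8 = 51.5

51.5


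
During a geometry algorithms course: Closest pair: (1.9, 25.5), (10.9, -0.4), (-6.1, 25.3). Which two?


d(P0,P1) = 27.4192, d(P0,P2) = 8.0025, d(P1,P2) = 30.8138
Closest: P0 and P2

Closest pair: (1.9, 25.5) and (-6.1, 25.3), distance = 8.0025


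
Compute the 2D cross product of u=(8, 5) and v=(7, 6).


u x v = u_x*v_y - u_y*v_x = 8*6 - 5*7
= 48 - 35 = 13

13


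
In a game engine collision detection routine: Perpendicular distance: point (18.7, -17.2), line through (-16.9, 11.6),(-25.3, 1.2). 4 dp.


|cross product| = 612.16
|line direction| = sqrt(178.72) = 13.3686
Distance = 612.16/sqrt(178.72) = 45.7908

45.7908


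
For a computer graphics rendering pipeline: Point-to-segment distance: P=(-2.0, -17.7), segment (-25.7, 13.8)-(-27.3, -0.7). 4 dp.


Project P onto AB: t = 1 (clamped to [0,1])
Closest point on segment: (-27.3, -0.7)
Distance: 30.481

30.481


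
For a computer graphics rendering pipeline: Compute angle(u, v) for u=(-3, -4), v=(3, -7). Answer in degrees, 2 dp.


u.v = 19, |u| = sqrt(25) = 5, |v| = sqrt(58) = 7.6158
cos(theta) = u.v/(|u||v|) = 19/sqrt(1450) = 0.498964
theta = acos(0.498964) = 60.07 degrees

60.07 degrees


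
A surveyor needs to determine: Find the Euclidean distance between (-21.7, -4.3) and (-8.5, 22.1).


dx=13.2, dy=26.4
d^2 = 13.2^2 + 26.4^2 = 871.2
d = sqrt(871.2) = 29.5161

29.5161


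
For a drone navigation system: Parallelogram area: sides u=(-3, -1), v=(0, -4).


|u x v| = |(-3)*(-4) - (-1)*0|
= |12 - 0| = 12

12


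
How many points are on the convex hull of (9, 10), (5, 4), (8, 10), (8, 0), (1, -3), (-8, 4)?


Convex hull vertices (CCW): (-8, 4), (1, -3), (8, 0), (9, 10), (8, 10)
Count = 5

5


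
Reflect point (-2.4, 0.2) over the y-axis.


Reflection over y-axis: (x,y) -> (-x,y)
(-2.4, 0.2) -> (2.4, 0.2)

(2.4, 0.2)


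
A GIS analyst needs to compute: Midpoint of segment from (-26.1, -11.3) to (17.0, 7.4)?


M = (((-26.1)+17)/2, ((-11.3)+7.4)/2)
= (-4.55, -1.95)

(-4.55, -1.95)


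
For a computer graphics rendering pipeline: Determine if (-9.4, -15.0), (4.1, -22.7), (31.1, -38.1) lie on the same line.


Cross product: (4.1-(-9.4))*((-38.1)-(-15)) - ((-22.7)-(-15))*(31.1-(-9.4))
= 0

Yes, collinear


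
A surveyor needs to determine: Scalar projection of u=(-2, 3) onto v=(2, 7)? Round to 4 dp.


u.v = 17, |v| = sqrt(53) = 7.2801
Scalar projection = u.v / |v| = 17 / sqrt(53) = 2.3351

2.3351


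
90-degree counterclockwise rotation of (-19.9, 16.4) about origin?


90° CCW: (x,y) -> (-y, x)
(-19.9,16.4) -> (-16.4, -19.9)

(-16.4, -19.9)


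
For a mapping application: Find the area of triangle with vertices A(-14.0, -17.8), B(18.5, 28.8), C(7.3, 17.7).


Area = |x_A(y_B-y_C) + x_B(y_C-y_A) + x_C(y_A-y_B)|/2
= |(-155.4) + 656.75 + (-340.18)|/2
= 161.17/2 = 80.585

80.585


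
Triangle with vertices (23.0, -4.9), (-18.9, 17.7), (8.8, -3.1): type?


Side lengths squared: AB^2=2266.37, BC^2=1199.93, CA^2=204.88
Sorted: [204.88, 1199.93, 2266.37]
By sides: Scalene, By angles: Obtuse

Scalene, Obtuse


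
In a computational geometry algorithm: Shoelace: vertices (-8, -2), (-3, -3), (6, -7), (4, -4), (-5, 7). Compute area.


Shoelace sum: ((-8)*(-3) - (-3)*(-2)) + ((-3)*(-7) - 6*(-3)) + (6*(-4) - 4*(-7)) + (4*7 - (-5)*(-4)) + ((-5)*(-2) - (-8)*7)
= 135
Area = |135|/2 = 67.5

67.5


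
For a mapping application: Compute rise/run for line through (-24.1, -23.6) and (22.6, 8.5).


slope = (y2-y1)/(x2-x1) = (8.5-(-23.6))/(22.6-(-24.1)) = 32.1/46.7 = 0.6874

0.6874


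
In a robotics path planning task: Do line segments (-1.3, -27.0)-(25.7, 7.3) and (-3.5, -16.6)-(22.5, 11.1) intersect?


Cross products: d1=-331.34, d2=-187.44, d3=356.26, d4=212.36
d1*d2 < 0 and d3*d4 < 0? no

No, they don't intersect


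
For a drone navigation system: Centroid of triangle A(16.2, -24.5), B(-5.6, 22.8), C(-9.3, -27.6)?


Centroid = ((x_A+x_B+x_C)/3, (y_A+y_B+y_C)/3)
= ((16.2+(-5.6)+(-9.3))/3, ((-24.5)+22.8+(-27.6))/3)
= (0.4333, -9.7667)

(0.4333, -9.7667)


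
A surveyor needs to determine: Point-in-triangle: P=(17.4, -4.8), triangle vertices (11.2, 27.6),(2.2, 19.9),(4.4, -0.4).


Cross products: AB x AP = 339.34, BC x BP = 254.22, CA x CP = -393.92
All same sign? no

No, outside


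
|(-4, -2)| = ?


|u| = sqrt((-4)^2 + (-2)^2) = sqrt(20) = 4.4721

4.4721


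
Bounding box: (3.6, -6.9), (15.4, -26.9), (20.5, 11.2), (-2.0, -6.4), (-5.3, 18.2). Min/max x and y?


x range: [-5.3, 20.5]
y range: [-26.9, 18.2]
Bounding box: (-5.3,-26.9) to (20.5,18.2)

(-5.3,-26.9) to (20.5,18.2)


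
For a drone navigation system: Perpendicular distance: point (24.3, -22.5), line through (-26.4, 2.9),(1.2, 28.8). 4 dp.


|cross product| = 2014.17
|line direction| = sqrt(1432.57) = 37.8493
Distance = 2014.17/sqrt(1432.57) = 53.2155

53.2155


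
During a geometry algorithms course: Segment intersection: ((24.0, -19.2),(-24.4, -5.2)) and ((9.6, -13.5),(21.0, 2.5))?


Cross products: d1=-295.38, d2=638.62, d3=-74.28, d4=-1008.28
d1*d2 < 0 and d3*d4 < 0? no

No, they don't intersect


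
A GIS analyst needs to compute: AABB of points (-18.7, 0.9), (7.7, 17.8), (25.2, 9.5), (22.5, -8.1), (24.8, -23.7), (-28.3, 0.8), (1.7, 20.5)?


x range: [-28.3, 25.2]
y range: [-23.7, 20.5]
Bounding box: (-28.3,-23.7) to (25.2,20.5)

(-28.3,-23.7) to (25.2,20.5)


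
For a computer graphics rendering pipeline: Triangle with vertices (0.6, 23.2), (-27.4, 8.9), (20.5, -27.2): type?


Side lengths squared: AB^2=988.49, BC^2=3597.62, CA^2=2936.17
Sorted: [988.49, 2936.17, 3597.62]
By sides: Scalene, By angles: Acute

Scalene, Acute


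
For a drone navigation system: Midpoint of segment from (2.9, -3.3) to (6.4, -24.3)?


M = ((2.9+6.4)/2, ((-3.3)+(-24.3))/2)
= (4.65, -13.8)

(4.65, -13.8)


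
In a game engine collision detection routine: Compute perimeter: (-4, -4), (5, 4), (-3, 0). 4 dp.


Sides: (-4, -4)->(5, 4): sqrt(145) = 12.041595, (5, 4)->(-3, 0): sqrt(80) = 8.944272, (-3, 0)->(-4, -4): sqrt(17) = 4.123106
Sum = 25.108973
Perimeter = 25.109

25.109


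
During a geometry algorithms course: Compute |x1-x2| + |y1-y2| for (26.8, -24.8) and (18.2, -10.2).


|26.8-18.2| + |(-24.8)-(-10.2)| = 8.6 + 14.6 = 23.2

23.2


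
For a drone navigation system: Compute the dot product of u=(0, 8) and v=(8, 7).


u . v = u_x*v_x + u_y*v_y = 0*8 + 8*7
= 0 + 56 = 56

56


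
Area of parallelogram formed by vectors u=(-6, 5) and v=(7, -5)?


|u x v| = |(-6)*(-5) - 5*7|
= |30 - 35| = 5

5


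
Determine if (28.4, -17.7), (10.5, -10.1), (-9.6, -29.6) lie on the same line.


Cross product: (10.5-28.4)*((-29.6)-(-17.7)) - ((-10.1)-(-17.7))*((-9.6)-28.4)
= 501.81

No, not collinear


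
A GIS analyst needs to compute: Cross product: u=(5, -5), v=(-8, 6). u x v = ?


u x v = u_x*v_y - u_y*v_x = 5*6 - (-5)*(-8)
= 30 - 40 = -10

-10


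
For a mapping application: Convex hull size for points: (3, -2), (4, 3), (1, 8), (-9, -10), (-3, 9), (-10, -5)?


Convex hull vertices (CCW): (-10, -5), (-9, -10), (3, -2), (4, 3), (1, 8), (-3, 9)
Count = 6

6


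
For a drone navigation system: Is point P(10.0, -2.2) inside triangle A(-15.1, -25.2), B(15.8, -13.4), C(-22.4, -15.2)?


Cross products: AB x AP = 414.52, BC x BP = -438.28, CA x CP = 418.9
All same sign? no

No, outside


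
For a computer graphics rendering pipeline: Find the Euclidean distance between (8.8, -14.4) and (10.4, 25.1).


dx=1.6, dy=39.5
d^2 = 1.6^2 + 39.5^2 = 1562.81
d = sqrt(1562.81) = 39.5324

39.5324


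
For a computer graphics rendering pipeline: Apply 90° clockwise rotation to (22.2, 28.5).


90° CW: (x,y) -> (y, -x)
(22.2,28.5) -> (28.5, -22.2)

(28.5, -22.2)


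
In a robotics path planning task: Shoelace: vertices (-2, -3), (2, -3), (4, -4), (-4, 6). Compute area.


Shoelace sum: ((-2)*(-3) - 2*(-3)) + (2*(-4) - 4*(-3)) + (4*6 - (-4)*(-4)) + ((-4)*(-3) - (-2)*6)
= 48
Area = |48|/2 = 24

24


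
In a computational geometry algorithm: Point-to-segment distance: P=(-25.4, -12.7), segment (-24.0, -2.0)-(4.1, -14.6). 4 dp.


Project P onto AB: t = 0.1007 (clamped to [0,1])
Closest point on segment: (-21.1709, -3.2685)
Distance: 10.3362

10.3362


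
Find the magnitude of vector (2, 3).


|u| = sqrt(2^2 + 3^2) = sqrt(13) = 3.6056

3.6056


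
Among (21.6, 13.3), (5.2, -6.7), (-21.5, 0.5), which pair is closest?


d(P0,P1) = 25.8643, d(P0,P2) = 44.9605, d(P1,P2) = 27.6538
Closest: P0 and P1

Closest pair: (21.6, 13.3) and (5.2, -6.7), distance = 25.8643


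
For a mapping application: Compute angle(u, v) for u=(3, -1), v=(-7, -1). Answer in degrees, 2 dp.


u.v = -20, |u| = sqrt(10) = 3.1623, |v| = sqrt(50) = 7.0711
cos(theta) = u.v/(|u||v|) = -20/sqrt(500) = -0.894427
theta = acos(-0.894427) = 153.43 degrees

153.43 degrees


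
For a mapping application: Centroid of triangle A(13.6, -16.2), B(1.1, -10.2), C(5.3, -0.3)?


Centroid = ((x_A+x_B+x_C)/3, (y_A+y_B+y_C)/3)
= ((13.6+1.1+5.3)/3, ((-16.2)+(-10.2)+(-0.3))/3)
= (6.6667, -8.9)

(6.6667, -8.9)


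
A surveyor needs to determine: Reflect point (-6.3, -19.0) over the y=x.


Reflection over y=x: (x,y) -> (y,x)
(-6.3, -19) -> (-19, -6.3)

(-19, -6.3)


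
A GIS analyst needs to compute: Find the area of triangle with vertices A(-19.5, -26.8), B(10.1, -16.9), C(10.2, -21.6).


Area = |x_A(y_B-y_C) + x_B(y_C-y_A) + x_C(y_A-y_B)|/2
= |(-91.65) + 52.52 + (-100.98)|/2
= 140.11/2 = 70.055

70.055


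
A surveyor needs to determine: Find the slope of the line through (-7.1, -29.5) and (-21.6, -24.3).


slope = (y2-y1)/(x2-x1) = ((-24.3)-(-29.5))/((-21.6)-(-7.1)) = 5.2/(-14.5) = -0.3586

-0.3586


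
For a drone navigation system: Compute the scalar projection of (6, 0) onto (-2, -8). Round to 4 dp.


u.v = -12, |v| = sqrt(68) = 8.2462
Scalar projection = u.v / |v| = -12 / sqrt(68) = -1.4552

-1.4552


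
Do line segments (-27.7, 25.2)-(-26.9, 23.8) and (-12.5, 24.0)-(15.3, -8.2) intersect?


Cross products: d1=-456.08, d2=-469.24, d3=20.32, d4=33.48
d1*d2 < 0 and d3*d4 < 0? no

No, they don't intersect


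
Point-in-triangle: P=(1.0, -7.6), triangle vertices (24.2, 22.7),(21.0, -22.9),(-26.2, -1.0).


Cross products: AB x AP = -960.96, BC x BP = -284.16, CA x CP = -977.28
All same sign? yes

Yes, inside


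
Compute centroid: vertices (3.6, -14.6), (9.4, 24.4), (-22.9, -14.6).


Centroid = ((x_A+x_B+x_C)/3, (y_A+y_B+y_C)/3)
= ((3.6+9.4+(-22.9))/3, ((-14.6)+24.4+(-14.6))/3)
= (-3.3, -1.6)

(-3.3, -1.6)


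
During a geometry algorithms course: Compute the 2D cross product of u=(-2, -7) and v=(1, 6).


u x v = u_x*v_y - u_y*v_x = (-2)*6 - (-7)*1
= (-12) - (-7) = -5

-5


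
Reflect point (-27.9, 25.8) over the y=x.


Reflection over y=x: (x,y) -> (y,x)
(-27.9, 25.8) -> (25.8, -27.9)

(25.8, -27.9)


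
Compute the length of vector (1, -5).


|u| = sqrt(1^2 + (-5)^2) = sqrt(26) = 5.099

5.099


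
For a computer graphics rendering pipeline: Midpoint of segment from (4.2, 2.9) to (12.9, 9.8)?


M = ((4.2+12.9)/2, (2.9+9.8)/2)
= (8.55, 6.35)

(8.55, 6.35)


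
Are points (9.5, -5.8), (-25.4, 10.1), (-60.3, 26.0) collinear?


Cross product: ((-25.4)-9.5)*(26-(-5.8)) - (10.1-(-5.8))*((-60.3)-9.5)
= 0

Yes, collinear


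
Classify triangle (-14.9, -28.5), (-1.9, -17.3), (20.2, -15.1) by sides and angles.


Side lengths squared: AB^2=294.44, BC^2=493.25, CA^2=1411.57
Sorted: [294.44, 493.25, 1411.57]
By sides: Scalene, By angles: Obtuse

Scalene, Obtuse


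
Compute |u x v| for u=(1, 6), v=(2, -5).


|u x v| = |1*(-5) - 6*2|
= |(-5) - 12| = 17

17


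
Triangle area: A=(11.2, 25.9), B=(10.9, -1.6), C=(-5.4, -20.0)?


Area = |x_A(y_B-y_C) + x_B(y_C-y_A) + x_C(y_A-y_B)|/2
= |206.08 + (-500.31) + (-148.5)|/2
= 442.73/2 = 221.365

221.365


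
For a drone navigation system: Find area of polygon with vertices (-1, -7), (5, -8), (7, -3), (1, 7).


Shoelace sum: ((-1)*(-8) - 5*(-7)) + (5*(-3) - 7*(-8)) + (7*7 - 1*(-3)) + (1*(-7) - (-1)*7)
= 136
Area = |136|/2 = 68

68


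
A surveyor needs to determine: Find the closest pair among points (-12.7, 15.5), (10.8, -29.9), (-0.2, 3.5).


d(P0,P1) = 51.1215, d(P0,P2) = 17.3277, d(P1,P2) = 35.1648
Closest: P0 and P2

Closest pair: (-12.7, 15.5) and (-0.2, 3.5), distance = 17.3277


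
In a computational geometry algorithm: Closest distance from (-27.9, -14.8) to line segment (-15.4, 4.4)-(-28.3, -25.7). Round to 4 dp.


Project P onto AB: t = 0.6893 (clamped to [0,1])
Closest point on segment: (-24.2914, -16.3466)
Distance: 3.9261

3.9261


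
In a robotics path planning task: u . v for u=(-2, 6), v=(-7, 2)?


u . v = u_x*v_x + u_y*v_y = (-2)*(-7) + 6*2
= 14 + 12 = 26

26


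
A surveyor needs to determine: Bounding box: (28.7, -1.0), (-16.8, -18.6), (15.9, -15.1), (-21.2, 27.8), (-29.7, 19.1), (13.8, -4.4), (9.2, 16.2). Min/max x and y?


x range: [-29.7, 28.7]
y range: [-18.6, 27.8]
Bounding box: (-29.7,-18.6) to (28.7,27.8)

(-29.7,-18.6) to (28.7,27.8)


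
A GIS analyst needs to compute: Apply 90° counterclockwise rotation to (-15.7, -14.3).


90° CCW: (x,y) -> (-y, x)
(-15.7,-14.3) -> (14.3, -15.7)

(14.3, -15.7)


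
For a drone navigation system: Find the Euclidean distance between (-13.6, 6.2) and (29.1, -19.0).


dx=42.7, dy=-25.2
d^2 = 42.7^2 + (-25.2)^2 = 2458.33
d = sqrt(2458.33) = 49.5815

49.5815


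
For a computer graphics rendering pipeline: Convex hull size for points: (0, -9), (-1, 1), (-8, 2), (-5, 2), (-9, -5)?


Convex hull vertices (CCW): (-9, -5), (0, -9), (-1, 1), (-5, 2), (-8, 2)
Count = 5

5


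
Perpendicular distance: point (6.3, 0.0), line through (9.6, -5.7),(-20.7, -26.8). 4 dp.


|cross product| = 242.34
|line direction| = sqrt(1363.3) = 36.9229
Distance = 242.34/sqrt(1363.3) = 6.5634

6.5634


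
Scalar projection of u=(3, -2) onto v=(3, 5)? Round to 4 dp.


u.v = -1, |v| = sqrt(34) = 5.831
Scalar projection = u.v / |v| = -1 / sqrt(34) = -0.1715

-0.1715


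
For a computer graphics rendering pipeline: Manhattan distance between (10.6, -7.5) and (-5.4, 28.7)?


|10.6-(-5.4)| + |(-7.5)-28.7| = 16 + 36.2 = 52.2

52.2


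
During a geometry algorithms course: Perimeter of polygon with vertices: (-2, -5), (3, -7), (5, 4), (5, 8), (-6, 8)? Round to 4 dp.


Sides: (-2, -5)->(3, -7): sqrt(29) = 5.385165, (3, -7)->(5, 4): sqrt(125) = 11.18034, (5, 4)->(5, 8): sqrt(16) = 4, (5, 8)->(-6, 8): sqrt(121) = 11, (-6, 8)->(-2, -5): sqrt(185) = 13.601471
Sum = 45.166976
Perimeter = 45.167

45.167


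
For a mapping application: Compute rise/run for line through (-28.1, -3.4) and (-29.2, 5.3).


slope = (y2-y1)/(x2-x1) = (5.3-(-3.4))/((-29.2)-(-28.1)) = 8.7/(-1.1) = -7.9091

-7.9091


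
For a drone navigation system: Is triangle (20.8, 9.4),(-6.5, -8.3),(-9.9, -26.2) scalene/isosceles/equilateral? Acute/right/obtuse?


Side lengths squared: AB^2=1058.58, BC^2=331.97, CA^2=2209.85
Sorted: [331.97, 1058.58, 2209.85]
By sides: Scalene, By angles: Obtuse

Scalene, Obtuse


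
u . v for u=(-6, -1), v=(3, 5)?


u . v = u_x*v_x + u_y*v_y = (-6)*3 + (-1)*5
= (-18) + (-5) = -23

-23


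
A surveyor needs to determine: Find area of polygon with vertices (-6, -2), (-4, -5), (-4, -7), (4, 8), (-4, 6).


Shoelace sum: ((-6)*(-5) - (-4)*(-2)) + ((-4)*(-7) - (-4)*(-5)) + ((-4)*8 - 4*(-7)) + (4*6 - (-4)*8) + ((-4)*(-2) - (-6)*6)
= 126
Area = |126|/2 = 63

63


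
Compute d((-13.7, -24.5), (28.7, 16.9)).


dx=42.4, dy=41.4
d^2 = 42.4^2 + 41.4^2 = 3511.72
d = sqrt(3511.72) = 59.2598

59.2598


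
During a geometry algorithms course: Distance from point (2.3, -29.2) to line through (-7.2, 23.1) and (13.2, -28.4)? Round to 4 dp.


|cross product| = 577.67
|line direction| = sqrt(3068.41) = 55.3932
Distance = 577.67/sqrt(3068.41) = 10.4285

10.4285


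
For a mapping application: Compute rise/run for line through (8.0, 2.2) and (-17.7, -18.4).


slope = (y2-y1)/(x2-x1) = ((-18.4)-2.2)/((-17.7)-8) = (-20.6)/(-25.7) = 0.8016

0.8016


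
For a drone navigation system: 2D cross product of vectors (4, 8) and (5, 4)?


u x v = u_x*v_y - u_y*v_x = 4*4 - 8*5
= 16 - 40 = -24

-24


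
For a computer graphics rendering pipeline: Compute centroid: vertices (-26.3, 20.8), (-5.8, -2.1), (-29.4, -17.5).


Centroid = ((x_A+x_B+x_C)/3, (y_A+y_B+y_C)/3)
= (((-26.3)+(-5.8)+(-29.4))/3, (20.8+(-2.1)+(-17.5))/3)
= (-20.5, 0.4)

(-20.5, 0.4)


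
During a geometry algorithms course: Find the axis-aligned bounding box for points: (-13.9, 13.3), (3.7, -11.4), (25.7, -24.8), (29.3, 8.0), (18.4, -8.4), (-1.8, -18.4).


x range: [-13.9, 29.3]
y range: [-24.8, 13.3]
Bounding box: (-13.9,-24.8) to (29.3,13.3)

(-13.9,-24.8) to (29.3,13.3)


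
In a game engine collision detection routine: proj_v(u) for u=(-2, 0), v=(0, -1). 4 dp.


u.v = 0, |v| = sqrt(1) = 1
Scalar projection = u.v / |v| = 0 / sqrt(1) = 0

0


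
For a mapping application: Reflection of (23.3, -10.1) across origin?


Reflection over origin: (x,y) -> (-x,-y)
(23.3, -10.1) -> (-23.3, 10.1)

(-23.3, 10.1)
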